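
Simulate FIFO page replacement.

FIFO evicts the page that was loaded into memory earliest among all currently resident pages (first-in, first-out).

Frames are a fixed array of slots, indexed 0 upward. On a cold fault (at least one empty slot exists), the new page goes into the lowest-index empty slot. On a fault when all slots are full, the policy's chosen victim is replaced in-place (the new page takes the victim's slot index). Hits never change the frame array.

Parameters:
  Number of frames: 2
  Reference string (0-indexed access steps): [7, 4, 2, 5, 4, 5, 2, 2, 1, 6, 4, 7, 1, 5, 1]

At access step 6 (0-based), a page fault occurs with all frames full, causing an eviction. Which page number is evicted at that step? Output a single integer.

Step 0: ref 7 -> FAULT, frames=[7,-]
Step 1: ref 4 -> FAULT, frames=[7,4]
Step 2: ref 2 -> FAULT, evict 7, frames=[2,4]
Step 3: ref 5 -> FAULT, evict 4, frames=[2,5]
Step 4: ref 4 -> FAULT, evict 2, frames=[4,5]
Step 5: ref 5 -> HIT, frames=[4,5]
Step 6: ref 2 -> FAULT, evict 5, frames=[4,2]
At step 6: evicted page 5

Answer: 5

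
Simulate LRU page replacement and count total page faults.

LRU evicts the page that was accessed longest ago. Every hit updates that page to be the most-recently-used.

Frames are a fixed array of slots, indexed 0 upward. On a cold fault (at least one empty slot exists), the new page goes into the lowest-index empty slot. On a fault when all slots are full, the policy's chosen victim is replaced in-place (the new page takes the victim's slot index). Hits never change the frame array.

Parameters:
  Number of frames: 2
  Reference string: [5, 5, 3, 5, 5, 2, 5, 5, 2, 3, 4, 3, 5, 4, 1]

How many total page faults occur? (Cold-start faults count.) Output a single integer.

Step 0: ref 5 → FAULT, frames=[5,-]
Step 1: ref 5 → HIT, frames=[5,-]
Step 2: ref 3 → FAULT, frames=[5,3]
Step 3: ref 5 → HIT, frames=[5,3]
Step 4: ref 5 → HIT, frames=[5,3]
Step 5: ref 2 → FAULT (evict 3), frames=[5,2]
Step 6: ref 5 → HIT, frames=[5,2]
Step 7: ref 5 → HIT, frames=[5,2]
Step 8: ref 2 → HIT, frames=[5,2]
Step 9: ref 3 → FAULT (evict 5), frames=[3,2]
Step 10: ref 4 → FAULT (evict 2), frames=[3,4]
Step 11: ref 3 → HIT, frames=[3,4]
Step 12: ref 5 → FAULT (evict 4), frames=[3,5]
Step 13: ref 4 → FAULT (evict 3), frames=[4,5]
Step 14: ref 1 → FAULT (evict 5), frames=[4,1]
Total faults: 8

Answer: 8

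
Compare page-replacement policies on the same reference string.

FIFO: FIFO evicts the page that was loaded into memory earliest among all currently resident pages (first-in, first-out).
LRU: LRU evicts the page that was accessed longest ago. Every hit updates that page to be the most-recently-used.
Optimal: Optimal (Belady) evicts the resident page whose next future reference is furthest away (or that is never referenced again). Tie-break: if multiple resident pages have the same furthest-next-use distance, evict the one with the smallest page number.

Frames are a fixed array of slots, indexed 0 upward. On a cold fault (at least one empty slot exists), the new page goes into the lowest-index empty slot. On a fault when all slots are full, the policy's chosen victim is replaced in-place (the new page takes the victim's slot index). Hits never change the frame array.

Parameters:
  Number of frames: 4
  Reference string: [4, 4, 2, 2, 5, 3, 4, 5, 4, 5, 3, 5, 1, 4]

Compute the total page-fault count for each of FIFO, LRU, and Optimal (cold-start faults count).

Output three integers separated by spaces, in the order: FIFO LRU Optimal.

--- FIFO ---
  step 0: ref 4 -> FAULT, frames=[4,-,-,-] (faults so far: 1)
  step 1: ref 4 -> HIT, frames=[4,-,-,-] (faults so far: 1)
  step 2: ref 2 -> FAULT, frames=[4,2,-,-] (faults so far: 2)
  step 3: ref 2 -> HIT, frames=[4,2,-,-] (faults so far: 2)
  step 4: ref 5 -> FAULT, frames=[4,2,5,-] (faults so far: 3)
  step 5: ref 3 -> FAULT, frames=[4,2,5,3] (faults so far: 4)
  step 6: ref 4 -> HIT, frames=[4,2,5,3] (faults so far: 4)
  step 7: ref 5 -> HIT, frames=[4,2,5,3] (faults so far: 4)
  step 8: ref 4 -> HIT, frames=[4,2,5,3] (faults so far: 4)
  step 9: ref 5 -> HIT, frames=[4,2,5,3] (faults so far: 4)
  step 10: ref 3 -> HIT, frames=[4,2,5,3] (faults so far: 4)
  step 11: ref 5 -> HIT, frames=[4,2,5,3] (faults so far: 4)
  step 12: ref 1 -> FAULT, evict 4, frames=[1,2,5,3] (faults so far: 5)
  step 13: ref 4 -> FAULT, evict 2, frames=[1,4,5,3] (faults so far: 6)
  FIFO total faults: 6
--- LRU ---
  step 0: ref 4 -> FAULT, frames=[4,-,-,-] (faults so far: 1)
  step 1: ref 4 -> HIT, frames=[4,-,-,-] (faults so far: 1)
  step 2: ref 2 -> FAULT, frames=[4,2,-,-] (faults so far: 2)
  step 3: ref 2 -> HIT, frames=[4,2,-,-] (faults so far: 2)
  step 4: ref 5 -> FAULT, frames=[4,2,5,-] (faults so far: 3)
  step 5: ref 3 -> FAULT, frames=[4,2,5,3] (faults so far: 4)
  step 6: ref 4 -> HIT, frames=[4,2,5,3] (faults so far: 4)
  step 7: ref 5 -> HIT, frames=[4,2,5,3] (faults so far: 4)
  step 8: ref 4 -> HIT, frames=[4,2,5,3] (faults so far: 4)
  step 9: ref 5 -> HIT, frames=[4,2,5,3] (faults so far: 4)
  step 10: ref 3 -> HIT, frames=[4,2,5,3] (faults so far: 4)
  step 11: ref 5 -> HIT, frames=[4,2,5,3] (faults so far: 4)
  step 12: ref 1 -> FAULT, evict 2, frames=[4,1,5,3] (faults so far: 5)
  step 13: ref 4 -> HIT, frames=[4,1,5,3] (faults so far: 5)
  LRU total faults: 5
--- Optimal ---
  step 0: ref 4 -> FAULT, frames=[4,-,-,-] (faults so far: 1)
  step 1: ref 4 -> HIT, frames=[4,-,-,-] (faults so far: 1)
  step 2: ref 2 -> FAULT, frames=[4,2,-,-] (faults so far: 2)
  step 3: ref 2 -> HIT, frames=[4,2,-,-] (faults so far: 2)
  step 4: ref 5 -> FAULT, frames=[4,2,5,-] (faults so far: 3)
  step 5: ref 3 -> FAULT, frames=[4,2,5,3] (faults so far: 4)
  step 6: ref 4 -> HIT, frames=[4,2,5,3] (faults so far: 4)
  step 7: ref 5 -> HIT, frames=[4,2,5,3] (faults so far: 4)
  step 8: ref 4 -> HIT, frames=[4,2,5,3] (faults so far: 4)
  step 9: ref 5 -> HIT, frames=[4,2,5,3] (faults so far: 4)
  step 10: ref 3 -> HIT, frames=[4,2,5,3] (faults so far: 4)
  step 11: ref 5 -> HIT, frames=[4,2,5,3] (faults so far: 4)
  step 12: ref 1 -> FAULT, evict 2, frames=[4,1,5,3] (faults so far: 5)
  step 13: ref 4 -> HIT, frames=[4,1,5,3] (faults so far: 5)
  Optimal total faults: 5

Answer: 6 5 5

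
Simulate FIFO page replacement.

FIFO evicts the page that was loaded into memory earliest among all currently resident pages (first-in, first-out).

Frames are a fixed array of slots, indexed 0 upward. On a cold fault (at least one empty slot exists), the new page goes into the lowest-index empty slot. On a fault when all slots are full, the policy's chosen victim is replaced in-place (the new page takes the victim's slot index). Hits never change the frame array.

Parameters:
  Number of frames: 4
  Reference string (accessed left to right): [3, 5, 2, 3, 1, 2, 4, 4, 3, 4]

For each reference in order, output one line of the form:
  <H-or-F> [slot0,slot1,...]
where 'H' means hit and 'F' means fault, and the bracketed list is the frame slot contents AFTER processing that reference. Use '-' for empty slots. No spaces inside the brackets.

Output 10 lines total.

F [3,-,-,-]
F [3,5,-,-]
F [3,5,2,-]
H [3,5,2,-]
F [3,5,2,1]
H [3,5,2,1]
F [4,5,2,1]
H [4,5,2,1]
F [4,3,2,1]
H [4,3,2,1]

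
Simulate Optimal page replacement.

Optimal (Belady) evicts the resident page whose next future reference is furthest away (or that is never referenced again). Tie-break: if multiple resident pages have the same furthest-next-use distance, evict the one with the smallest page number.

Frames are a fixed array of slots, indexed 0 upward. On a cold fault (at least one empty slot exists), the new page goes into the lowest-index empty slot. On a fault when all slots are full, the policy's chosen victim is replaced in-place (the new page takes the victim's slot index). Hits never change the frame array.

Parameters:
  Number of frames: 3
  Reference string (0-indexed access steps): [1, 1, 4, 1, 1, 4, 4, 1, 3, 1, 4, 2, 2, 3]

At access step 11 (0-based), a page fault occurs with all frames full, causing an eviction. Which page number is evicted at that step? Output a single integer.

Answer: 1

Derivation:
Step 0: ref 1 -> FAULT, frames=[1,-,-]
Step 1: ref 1 -> HIT, frames=[1,-,-]
Step 2: ref 4 -> FAULT, frames=[1,4,-]
Step 3: ref 1 -> HIT, frames=[1,4,-]
Step 4: ref 1 -> HIT, frames=[1,4,-]
Step 5: ref 4 -> HIT, frames=[1,4,-]
Step 6: ref 4 -> HIT, frames=[1,4,-]
Step 7: ref 1 -> HIT, frames=[1,4,-]
Step 8: ref 3 -> FAULT, frames=[1,4,3]
Step 9: ref 1 -> HIT, frames=[1,4,3]
Step 10: ref 4 -> HIT, frames=[1,4,3]
Step 11: ref 2 -> FAULT, evict 1, frames=[2,4,3]
At step 11: evicted page 1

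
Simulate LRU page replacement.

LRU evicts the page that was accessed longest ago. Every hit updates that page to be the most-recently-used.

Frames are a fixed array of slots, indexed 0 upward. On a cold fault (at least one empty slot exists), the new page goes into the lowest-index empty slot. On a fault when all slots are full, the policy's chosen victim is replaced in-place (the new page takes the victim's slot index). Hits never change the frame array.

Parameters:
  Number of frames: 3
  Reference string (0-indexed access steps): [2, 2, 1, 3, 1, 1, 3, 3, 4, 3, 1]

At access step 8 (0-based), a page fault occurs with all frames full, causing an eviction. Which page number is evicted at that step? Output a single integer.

Answer: 2

Derivation:
Step 0: ref 2 -> FAULT, frames=[2,-,-]
Step 1: ref 2 -> HIT, frames=[2,-,-]
Step 2: ref 1 -> FAULT, frames=[2,1,-]
Step 3: ref 3 -> FAULT, frames=[2,1,3]
Step 4: ref 1 -> HIT, frames=[2,1,3]
Step 5: ref 1 -> HIT, frames=[2,1,3]
Step 6: ref 3 -> HIT, frames=[2,1,3]
Step 7: ref 3 -> HIT, frames=[2,1,3]
Step 8: ref 4 -> FAULT, evict 2, frames=[4,1,3]
At step 8: evicted page 2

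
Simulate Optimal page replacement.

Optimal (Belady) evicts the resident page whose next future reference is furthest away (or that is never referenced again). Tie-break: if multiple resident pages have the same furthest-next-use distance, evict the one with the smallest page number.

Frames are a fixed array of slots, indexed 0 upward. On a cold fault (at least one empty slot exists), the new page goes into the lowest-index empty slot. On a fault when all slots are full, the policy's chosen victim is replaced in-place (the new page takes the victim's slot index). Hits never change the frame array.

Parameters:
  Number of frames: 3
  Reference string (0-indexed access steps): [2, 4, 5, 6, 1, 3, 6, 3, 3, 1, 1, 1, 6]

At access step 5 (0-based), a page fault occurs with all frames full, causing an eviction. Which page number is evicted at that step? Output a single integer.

Answer: 5

Derivation:
Step 0: ref 2 -> FAULT, frames=[2,-,-]
Step 1: ref 4 -> FAULT, frames=[2,4,-]
Step 2: ref 5 -> FAULT, frames=[2,4,5]
Step 3: ref 6 -> FAULT, evict 2, frames=[6,4,5]
Step 4: ref 1 -> FAULT, evict 4, frames=[6,1,5]
Step 5: ref 3 -> FAULT, evict 5, frames=[6,1,3]
At step 5: evicted page 5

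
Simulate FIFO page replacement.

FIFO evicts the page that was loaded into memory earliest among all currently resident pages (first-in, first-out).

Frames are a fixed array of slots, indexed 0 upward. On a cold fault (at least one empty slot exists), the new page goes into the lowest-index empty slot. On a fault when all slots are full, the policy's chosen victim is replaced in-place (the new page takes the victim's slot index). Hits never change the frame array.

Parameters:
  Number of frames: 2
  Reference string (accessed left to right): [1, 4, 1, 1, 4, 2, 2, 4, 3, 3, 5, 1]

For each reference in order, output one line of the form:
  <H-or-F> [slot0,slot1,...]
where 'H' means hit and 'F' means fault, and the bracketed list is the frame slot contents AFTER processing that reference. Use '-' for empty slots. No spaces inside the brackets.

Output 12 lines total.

F [1,-]
F [1,4]
H [1,4]
H [1,4]
H [1,4]
F [2,4]
H [2,4]
H [2,4]
F [2,3]
H [2,3]
F [5,3]
F [5,1]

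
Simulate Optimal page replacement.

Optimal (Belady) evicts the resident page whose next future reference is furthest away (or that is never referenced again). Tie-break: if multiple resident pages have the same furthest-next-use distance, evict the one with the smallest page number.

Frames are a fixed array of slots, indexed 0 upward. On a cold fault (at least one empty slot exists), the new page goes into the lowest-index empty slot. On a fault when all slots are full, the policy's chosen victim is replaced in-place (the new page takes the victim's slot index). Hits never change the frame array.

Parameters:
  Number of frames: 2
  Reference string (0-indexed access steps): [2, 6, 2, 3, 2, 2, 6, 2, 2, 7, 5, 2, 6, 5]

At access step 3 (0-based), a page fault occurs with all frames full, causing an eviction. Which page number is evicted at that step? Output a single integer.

Answer: 6

Derivation:
Step 0: ref 2 -> FAULT, frames=[2,-]
Step 1: ref 6 -> FAULT, frames=[2,6]
Step 2: ref 2 -> HIT, frames=[2,6]
Step 3: ref 3 -> FAULT, evict 6, frames=[2,3]
At step 3: evicted page 6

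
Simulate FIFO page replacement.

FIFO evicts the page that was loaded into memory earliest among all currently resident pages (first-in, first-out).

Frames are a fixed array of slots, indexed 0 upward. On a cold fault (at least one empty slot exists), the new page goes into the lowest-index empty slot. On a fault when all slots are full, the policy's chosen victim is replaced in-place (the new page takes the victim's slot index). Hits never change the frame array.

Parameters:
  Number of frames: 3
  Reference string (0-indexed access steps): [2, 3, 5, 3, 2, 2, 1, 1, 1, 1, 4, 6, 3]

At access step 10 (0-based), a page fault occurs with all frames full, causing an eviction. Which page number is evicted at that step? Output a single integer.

Answer: 3

Derivation:
Step 0: ref 2 -> FAULT, frames=[2,-,-]
Step 1: ref 3 -> FAULT, frames=[2,3,-]
Step 2: ref 5 -> FAULT, frames=[2,3,5]
Step 3: ref 3 -> HIT, frames=[2,3,5]
Step 4: ref 2 -> HIT, frames=[2,3,5]
Step 5: ref 2 -> HIT, frames=[2,3,5]
Step 6: ref 1 -> FAULT, evict 2, frames=[1,3,5]
Step 7: ref 1 -> HIT, frames=[1,3,5]
Step 8: ref 1 -> HIT, frames=[1,3,5]
Step 9: ref 1 -> HIT, frames=[1,3,5]
Step 10: ref 4 -> FAULT, evict 3, frames=[1,4,5]
At step 10: evicted page 3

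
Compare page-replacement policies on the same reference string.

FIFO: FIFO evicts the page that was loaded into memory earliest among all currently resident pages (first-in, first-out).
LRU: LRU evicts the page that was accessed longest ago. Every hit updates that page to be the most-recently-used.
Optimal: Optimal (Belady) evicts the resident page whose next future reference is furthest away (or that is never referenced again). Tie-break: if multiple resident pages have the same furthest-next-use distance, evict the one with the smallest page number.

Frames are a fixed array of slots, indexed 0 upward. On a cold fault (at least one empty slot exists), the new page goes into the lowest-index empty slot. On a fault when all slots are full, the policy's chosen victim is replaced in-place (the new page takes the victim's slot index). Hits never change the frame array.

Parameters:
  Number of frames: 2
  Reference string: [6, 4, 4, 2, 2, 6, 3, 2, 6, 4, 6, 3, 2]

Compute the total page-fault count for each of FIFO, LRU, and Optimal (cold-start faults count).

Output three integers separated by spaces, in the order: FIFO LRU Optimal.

Answer: 10 10 8

Derivation:
--- FIFO ---
  step 0: ref 6 -> FAULT, frames=[6,-] (faults so far: 1)
  step 1: ref 4 -> FAULT, frames=[6,4] (faults so far: 2)
  step 2: ref 4 -> HIT, frames=[6,4] (faults so far: 2)
  step 3: ref 2 -> FAULT, evict 6, frames=[2,4] (faults so far: 3)
  step 4: ref 2 -> HIT, frames=[2,4] (faults so far: 3)
  step 5: ref 6 -> FAULT, evict 4, frames=[2,6] (faults so far: 4)
  step 6: ref 3 -> FAULT, evict 2, frames=[3,6] (faults so far: 5)
  step 7: ref 2 -> FAULT, evict 6, frames=[3,2] (faults so far: 6)
  step 8: ref 6 -> FAULT, evict 3, frames=[6,2] (faults so far: 7)
  step 9: ref 4 -> FAULT, evict 2, frames=[6,4] (faults so far: 8)
  step 10: ref 6 -> HIT, frames=[6,4] (faults so far: 8)
  step 11: ref 3 -> FAULT, evict 6, frames=[3,4] (faults so far: 9)
  step 12: ref 2 -> FAULT, evict 4, frames=[3,2] (faults so far: 10)
  FIFO total faults: 10
--- LRU ---
  step 0: ref 6 -> FAULT, frames=[6,-] (faults so far: 1)
  step 1: ref 4 -> FAULT, frames=[6,4] (faults so far: 2)
  step 2: ref 4 -> HIT, frames=[6,4] (faults so far: 2)
  step 3: ref 2 -> FAULT, evict 6, frames=[2,4] (faults so far: 3)
  step 4: ref 2 -> HIT, frames=[2,4] (faults so far: 3)
  step 5: ref 6 -> FAULT, evict 4, frames=[2,6] (faults so far: 4)
  step 6: ref 3 -> FAULT, evict 2, frames=[3,6] (faults so far: 5)
  step 7: ref 2 -> FAULT, evict 6, frames=[3,2] (faults so far: 6)
  step 8: ref 6 -> FAULT, evict 3, frames=[6,2] (faults so far: 7)
  step 9: ref 4 -> FAULT, evict 2, frames=[6,4] (faults so far: 8)
  step 10: ref 6 -> HIT, frames=[6,4] (faults so far: 8)
  step 11: ref 3 -> FAULT, evict 4, frames=[6,3] (faults so far: 9)
  step 12: ref 2 -> FAULT, evict 6, frames=[2,3] (faults so far: 10)
  LRU total faults: 10
--- Optimal ---
  step 0: ref 6 -> FAULT, frames=[6,-] (faults so far: 1)
  step 1: ref 4 -> FAULT, frames=[6,4] (faults so far: 2)
  step 2: ref 4 -> HIT, frames=[6,4] (faults so far: 2)
  step 3: ref 2 -> FAULT, evict 4, frames=[6,2] (faults so far: 3)
  step 4: ref 2 -> HIT, frames=[6,2] (faults so far: 3)
  step 5: ref 6 -> HIT, frames=[6,2] (faults so far: 3)
  step 6: ref 3 -> FAULT, evict 6, frames=[3,2] (faults so far: 4)
  step 7: ref 2 -> HIT, frames=[3,2] (faults so far: 4)
  step 8: ref 6 -> FAULT, evict 2, frames=[3,6] (faults so far: 5)
  step 9: ref 4 -> FAULT, evict 3, frames=[4,6] (faults so far: 6)
  step 10: ref 6 -> HIT, frames=[4,6] (faults so far: 6)
  step 11: ref 3 -> FAULT, evict 4, frames=[3,6] (faults so far: 7)
  step 12: ref 2 -> FAULT, evict 3, frames=[2,6] (faults so far: 8)
  Optimal total faults: 8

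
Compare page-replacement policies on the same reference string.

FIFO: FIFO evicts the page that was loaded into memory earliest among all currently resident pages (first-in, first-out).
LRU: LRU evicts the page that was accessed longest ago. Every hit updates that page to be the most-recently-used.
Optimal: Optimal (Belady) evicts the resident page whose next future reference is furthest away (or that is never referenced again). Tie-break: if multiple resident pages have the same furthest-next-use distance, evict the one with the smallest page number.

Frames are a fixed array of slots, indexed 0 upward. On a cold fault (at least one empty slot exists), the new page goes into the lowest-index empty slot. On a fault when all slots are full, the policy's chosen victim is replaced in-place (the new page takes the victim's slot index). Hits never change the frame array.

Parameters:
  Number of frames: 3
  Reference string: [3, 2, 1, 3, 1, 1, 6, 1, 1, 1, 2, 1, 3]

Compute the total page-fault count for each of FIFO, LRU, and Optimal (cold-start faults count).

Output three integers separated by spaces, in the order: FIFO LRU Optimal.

Answer: 5 6 5

Derivation:
--- FIFO ---
  step 0: ref 3 -> FAULT, frames=[3,-,-] (faults so far: 1)
  step 1: ref 2 -> FAULT, frames=[3,2,-] (faults so far: 2)
  step 2: ref 1 -> FAULT, frames=[3,2,1] (faults so far: 3)
  step 3: ref 3 -> HIT, frames=[3,2,1] (faults so far: 3)
  step 4: ref 1 -> HIT, frames=[3,2,1] (faults so far: 3)
  step 5: ref 1 -> HIT, frames=[3,2,1] (faults so far: 3)
  step 6: ref 6 -> FAULT, evict 3, frames=[6,2,1] (faults so far: 4)
  step 7: ref 1 -> HIT, frames=[6,2,1] (faults so far: 4)
  step 8: ref 1 -> HIT, frames=[6,2,1] (faults so far: 4)
  step 9: ref 1 -> HIT, frames=[6,2,1] (faults so far: 4)
  step 10: ref 2 -> HIT, frames=[6,2,1] (faults so far: 4)
  step 11: ref 1 -> HIT, frames=[6,2,1] (faults so far: 4)
  step 12: ref 3 -> FAULT, evict 2, frames=[6,3,1] (faults so far: 5)
  FIFO total faults: 5
--- LRU ---
  step 0: ref 3 -> FAULT, frames=[3,-,-] (faults so far: 1)
  step 1: ref 2 -> FAULT, frames=[3,2,-] (faults so far: 2)
  step 2: ref 1 -> FAULT, frames=[3,2,1] (faults so far: 3)
  step 3: ref 3 -> HIT, frames=[3,2,1] (faults so far: 3)
  step 4: ref 1 -> HIT, frames=[3,2,1] (faults so far: 3)
  step 5: ref 1 -> HIT, frames=[3,2,1] (faults so far: 3)
  step 6: ref 6 -> FAULT, evict 2, frames=[3,6,1] (faults so far: 4)
  step 7: ref 1 -> HIT, frames=[3,6,1] (faults so far: 4)
  step 8: ref 1 -> HIT, frames=[3,6,1] (faults so far: 4)
  step 9: ref 1 -> HIT, frames=[3,6,1] (faults so far: 4)
  step 10: ref 2 -> FAULT, evict 3, frames=[2,6,1] (faults so far: 5)
  step 11: ref 1 -> HIT, frames=[2,6,1] (faults so far: 5)
  step 12: ref 3 -> FAULT, evict 6, frames=[2,3,1] (faults so far: 6)
  LRU total faults: 6
--- Optimal ---
  step 0: ref 3 -> FAULT, frames=[3,-,-] (faults so far: 1)
  step 1: ref 2 -> FAULT, frames=[3,2,-] (faults so far: 2)
  step 2: ref 1 -> FAULT, frames=[3,2,1] (faults so far: 3)
  step 3: ref 3 -> HIT, frames=[3,2,1] (faults so far: 3)
  step 4: ref 1 -> HIT, frames=[3,2,1] (faults so far: 3)
  step 5: ref 1 -> HIT, frames=[3,2,1] (faults so far: 3)
  step 6: ref 6 -> FAULT, evict 3, frames=[6,2,1] (faults so far: 4)
  step 7: ref 1 -> HIT, frames=[6,2,1] (faults so far: 4)
  step 8: ref 1 -> HIT, frames=[6,2,1] (faults so far: 4)
  step 9: ref 1 -> HIT, frames=[6,2,1] (faults so far: 4)
  step 10: ref 2 -> HIT, frames=[6,2,1] (faults so far: 4)
  step 11: ref 1 -> HIT, frames=[6,2,1] (faults so far: 4)
  step 12: ref 3 -> FAULT, evict 1, frames=[6,2,3] (faults so far: 5)
  Optimal total faults: 5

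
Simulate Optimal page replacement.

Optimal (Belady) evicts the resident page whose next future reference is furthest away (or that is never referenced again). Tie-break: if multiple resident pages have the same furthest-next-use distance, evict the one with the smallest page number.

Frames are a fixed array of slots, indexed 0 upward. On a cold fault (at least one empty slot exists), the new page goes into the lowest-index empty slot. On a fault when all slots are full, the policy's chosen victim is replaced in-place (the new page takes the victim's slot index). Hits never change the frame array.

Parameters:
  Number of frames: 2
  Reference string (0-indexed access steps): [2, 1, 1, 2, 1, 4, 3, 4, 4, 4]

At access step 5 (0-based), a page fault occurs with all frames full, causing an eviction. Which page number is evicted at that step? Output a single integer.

Answer: 1

Derivation:
Step 0: ref 2 -> FAULT, frames=[2,-]
Step 1: ref 1 -> FAULT, frames=[2,1]
Step 2: ref 1 -> HIT, frames=[2,1]
Step 3: ref 2 -> HIT, frames=[2,1]
Step 4: ref 1 -> HIT, frames=[2,1]
Step 5: ref 4 -> FAULT, evict 1, frames=[2,4]
At step 5: evicted page 1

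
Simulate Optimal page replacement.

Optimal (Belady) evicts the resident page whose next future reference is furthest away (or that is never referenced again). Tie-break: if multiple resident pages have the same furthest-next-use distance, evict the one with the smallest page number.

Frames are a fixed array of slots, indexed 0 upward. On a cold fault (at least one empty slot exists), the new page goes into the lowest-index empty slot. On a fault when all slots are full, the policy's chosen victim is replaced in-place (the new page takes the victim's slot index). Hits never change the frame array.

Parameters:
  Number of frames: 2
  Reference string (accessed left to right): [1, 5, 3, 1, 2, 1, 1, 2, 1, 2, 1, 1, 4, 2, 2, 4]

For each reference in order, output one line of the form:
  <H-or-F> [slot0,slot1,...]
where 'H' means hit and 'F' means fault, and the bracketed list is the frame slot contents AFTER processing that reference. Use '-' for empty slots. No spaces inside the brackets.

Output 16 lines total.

F [1,-]
F [1,5]
F [1,3]
H [1,3]
F [1,2]
H [1,2]
H [1,2]
H [1,2]
H [1,2]
H [1,2]
H [1,2]
H [1,2]
F [4,2]
H [4,2]
H [4,2]
H [4,2]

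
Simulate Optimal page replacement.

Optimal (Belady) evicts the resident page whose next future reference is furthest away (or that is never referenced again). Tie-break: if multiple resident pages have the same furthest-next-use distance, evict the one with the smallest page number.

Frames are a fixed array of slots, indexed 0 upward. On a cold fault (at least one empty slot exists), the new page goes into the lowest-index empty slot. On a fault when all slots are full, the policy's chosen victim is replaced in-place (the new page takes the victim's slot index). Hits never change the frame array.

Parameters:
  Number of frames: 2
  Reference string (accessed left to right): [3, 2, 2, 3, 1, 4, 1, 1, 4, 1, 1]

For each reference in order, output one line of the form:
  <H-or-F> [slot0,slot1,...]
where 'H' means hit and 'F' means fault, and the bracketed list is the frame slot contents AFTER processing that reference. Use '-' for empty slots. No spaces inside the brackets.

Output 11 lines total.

F [3,-]
F [3,2]
H [3,2]
H [3,2]
F [3,1]
F [4,1]
H [4,1]
H [4,1]
H [4,1]
H [4,1]
H [4,1]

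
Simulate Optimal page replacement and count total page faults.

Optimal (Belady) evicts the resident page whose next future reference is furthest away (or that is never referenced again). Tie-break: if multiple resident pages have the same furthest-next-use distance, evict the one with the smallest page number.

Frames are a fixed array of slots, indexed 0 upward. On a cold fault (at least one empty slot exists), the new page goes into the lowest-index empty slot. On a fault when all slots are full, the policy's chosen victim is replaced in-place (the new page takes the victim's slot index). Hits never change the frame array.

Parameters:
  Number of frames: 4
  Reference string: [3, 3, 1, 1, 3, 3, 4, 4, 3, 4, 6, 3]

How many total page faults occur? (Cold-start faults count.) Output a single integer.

Answer: 4

Derivation:
Step 0: ref 3 → FAULT, frames=[3,-,-,-]
Step 1: ref 3 → HIT, frames=[3,-,-,-]
Step 2: ref 1 → FAULT, frames=[3,1,-,-]
Step 3: ref 1 → HIT, frames=[3,1,-,-]
Step 4: ref 3 → HIT, frames=[3,1,-,-]
Step 5: ref 3 → HIT, frames=[3,1,-,-]
Step 6: ref 4 → FAULT, frames=[3,1,4,-]
Step 7: ref 4 → HIT, frames=[3,1,4,-]
Step 8: ref 3 → HIT, frames=[3,1,4,-]
Step 9: ref 4 → HIT, frames=[3,1,4,-]
Step 10: ref 6 → FAULT, frames=[3,1,4,6]
Step 11: ref 3 → HIT, frames=[3,1,4,6]
Total faults: 4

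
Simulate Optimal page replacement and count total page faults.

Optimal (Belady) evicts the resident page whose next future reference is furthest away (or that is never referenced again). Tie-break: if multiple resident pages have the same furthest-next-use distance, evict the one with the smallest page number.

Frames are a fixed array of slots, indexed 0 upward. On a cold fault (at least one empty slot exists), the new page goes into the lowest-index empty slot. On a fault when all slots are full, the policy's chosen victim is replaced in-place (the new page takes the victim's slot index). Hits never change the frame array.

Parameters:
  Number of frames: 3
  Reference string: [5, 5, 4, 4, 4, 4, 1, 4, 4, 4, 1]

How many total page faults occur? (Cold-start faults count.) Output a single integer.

Answer: 3

Derivation:
Step 0: ref 5 → FAULT, frames=[5,-,-]
Step 1: ref 5 → HIT, frames=[5,-,-]
Step 2: ref 4 → FAULT, frames=[5,4,-]
Step 3: ref 4 → HIT, frames=[5,4,-]
Step 4: ref 4 → HIT, frames=[5,4,-]
Step 5: ref 4 → HIT, frames=[5,4,-]
Step 6: ref 1 → FAULT, frames=[5,4,1]
Step 7: ref 4 → HIT, frames=[5,4,1]
Step 8: ref 4 → HIT, frames=[5,4,1]
Step 9: ref 4 → HIT, frames=[5,4,1]
Step 10: ref 1 → HIT, frames=[5,4,1]
Total faults: 3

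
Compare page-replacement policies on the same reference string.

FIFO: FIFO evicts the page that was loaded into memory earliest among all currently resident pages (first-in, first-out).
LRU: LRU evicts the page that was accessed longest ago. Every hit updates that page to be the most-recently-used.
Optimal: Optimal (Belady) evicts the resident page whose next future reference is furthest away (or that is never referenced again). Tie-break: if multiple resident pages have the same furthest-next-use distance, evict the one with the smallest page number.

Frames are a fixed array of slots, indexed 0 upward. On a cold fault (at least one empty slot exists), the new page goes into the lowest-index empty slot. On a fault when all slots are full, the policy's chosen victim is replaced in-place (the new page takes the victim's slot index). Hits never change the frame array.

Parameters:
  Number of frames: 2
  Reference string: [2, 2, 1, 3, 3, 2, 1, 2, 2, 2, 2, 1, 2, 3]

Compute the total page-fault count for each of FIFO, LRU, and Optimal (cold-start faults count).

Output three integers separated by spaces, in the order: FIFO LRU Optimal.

--- FIFO ---
  step 0: ref 2 -> FAULT, frames=[2,-] (faults so far: 1)
  step 1: ref 2 -> HIT, frames=[2,-] (faults so far: 1)
  step 2: ref 1 -> FAULT, frames=[2,1] (faults so far: 2)
  step 3: ref 3 -> FAULT, evict 2, frames=[3,1] (faults so far: 3)
  step 4: ref 3 -> HIT, frames=[3,1] (faults so far: 3)
  step 5: ref 2 -> FAULT, evict 1, frames=[3,2] (faults so far: 4)
  step 6: ref 1 -> FAULT, evict 3, frames=[1,2] (faults so far: 5)
  step 7: ref 2 -> HIT, frames=[1,2] (faults so far: 5)
  step 8: ref 2 -> HIT, frames=[1,2] (faults so far: 5)
  step 9: ref 2 -> HIT, frames=[1,2] (faults so far: 5)
  step 10: ref 2 -> HIT, frames=[1,2] (faults so far: 5)
  step 11: ref 1 -> HIT, frames=[1,2] (faults so far: 5)
  step 12: ref 2 -> HIT, frames=[1,2] (faults so far: 5)
  step 13: ref 3 -> FAULT, evict 2, frames=[1,3] (faults so far: 6)
  FIFO total faults: 6
--- LRU ---
  step 0: ref 2 -> FAULT, frames=[2,-] (faults so far: 1)
  step 1: ref 2 -> HIT, frames=[2,-] (faults so far: 1)
  step 2: ref 1 -> FAULT, frames=[2,1] (faults so far: 2)
  step 3: ref 3 -> FAULT, evict 2, frames=[3,1] (faults so far: 3)
  step 4: ref 3 -> HIT, frames=[3,1] (faults so far: 3)
  step 5: ref 2 -> FAULT, evict 1, frames=[3,2] (faults so far: 4)
  step 6: ref 1 -> FAULT, evict 3, frames=[1,2] (faults so far: 5)
  step 7: ref 2 -> HIT, frames=[1,2] (faults so far: 5)
  step 8: ref 2 -> HIT, frames=[1,2] (faults so far: 5)
  step 9: ref 2 -> HIT, frames=[1,2] (faults so far: 5)
  step 10: ref 2 -> HIT, frames=[1,2] (faults so far: 5)
  step 11: ref 1 -> HIT, frames=[1,2] (faults so far: 5)
  step 12: ref 2 -> HIT, frames=[1,2] (faults so far: 5)
  step 13: ref 3 -> FAULT, evict 1, frames=[3,2] (faults so far: 6)
  LRU total faults: 6
--- Optimal ---
  step 0: ref 2 -> FAULT, frames=[2,-] (faults so far: 1)
  step 1: ref 2 -> HIT, frames=[2,-] (faults so far: 1)
  step 2: ref 1 -> FAULT, frames=[2,1] (faults so far: 2)
  step 3: ref 3 -> FAULT, evict 1, frames=[2,3] (faults so far: 3)
  step 4: ref 3 -> HIT, frames=[2,3] (faults so far: 3)
  step 5: ref 2 -> HIT, frames=[2,3] (faults so far: 3)
  step 6: ref 1 -> FAULT, evict 3, frames=[2,1] (faults so far: 4)
  step 7: ref 2 -> HIT, frames=[2,1] (faults so far: 4)
  step 8: ref 2 -> HIT, frames=[2,1] (faults so far: 4)
  step 9: ref 2 -> HIT, frames=[2,1] (faults so far: 4)
  step 10: ref 2 -> HIT, frames=[2,1] (faults so far: 4)
  step 11: ref 1 -> HIT, frames=[2,1] (faults so far: 4)
  step 12: ref 2 -> HIT, frames=[2,1] (faults so far: 4)
  step 13: ref 3 -> FAULT, evict 1, frames=[2,3] (faults so far: 5)
  Optimal total faults: 5

Answer: 6 6 5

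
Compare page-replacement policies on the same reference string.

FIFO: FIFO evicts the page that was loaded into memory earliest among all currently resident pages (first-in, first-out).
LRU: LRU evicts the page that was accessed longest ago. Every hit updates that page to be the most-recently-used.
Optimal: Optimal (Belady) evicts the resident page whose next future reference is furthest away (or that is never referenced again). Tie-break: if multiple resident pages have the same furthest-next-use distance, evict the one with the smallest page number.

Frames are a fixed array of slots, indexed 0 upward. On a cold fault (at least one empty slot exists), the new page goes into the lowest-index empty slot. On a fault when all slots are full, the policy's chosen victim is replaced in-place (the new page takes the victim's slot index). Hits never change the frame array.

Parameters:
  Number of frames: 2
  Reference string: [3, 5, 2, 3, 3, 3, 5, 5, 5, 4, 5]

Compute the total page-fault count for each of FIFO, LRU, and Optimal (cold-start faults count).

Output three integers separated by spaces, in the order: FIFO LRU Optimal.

--- FIFO ---
  step 0: ref 3 -> FAULT, frames=[3,-] (faults so far: 1)
  step 1: ref 5 -> FAULT, frames=[3,5] (faults so far: 2)
  step 2: ref 2 -> FAULT, evict 3, frames=[2,5] (faults so far: 3)
  step 3: ref 3 -> FAULT, evict 5, frames=[2,3] (faults so far: 4)
  step 4: ref 3 -> HIT, frames=[2,3] (faults so far: 4)
  step 5: ref 3 -> HIT, frames=[2,3] (faults so far: 4)
  step 6: ref 5 -> FAULT, evict 2, frames=[5,3] (faults so far: 5)
  step 7: ref 5 -> HIT, frames=[5,3] (faults so far: 5)
  step 8: ref 5 -> HIT, frames=[5,3] (faults so far: 5)
  step 9: ref 4 -> FAULT, evict 3, frames=[5,4] (faults so far: 6)
  step 10: ref 5 -> HIT, frames=[5,4] (faults so far: 6)
  FIFO total faults: 6
--- LRU ---
  step 0: ref 3 -> FAULT, frames=[3,-] (faults so far: 1)
  step 1: ref 5 -> FAULT, frames=[3,5] (faults so far: 2)
  step 2: ref 2 -> FAULT, evict 3, frames=[2,5] (faults so far: 3)
  step 3: ref 3 -> FAULT, evict 5, frames=[2,3] (faults so far: 4)
  step 4: ref 3 -> HIT, frames=[2,3] (faults so far: 4)
  step 5: ref 3 -> HIT, frames=[2,3] (faults so far: 4)
  step 6: ref 5 -> FAULT, evict 2, frames=[5,3] (faults so far: 5)
  step 7: ref 5 -> HIT, frames=[5,3] (faults so far: 5)
  step 8: ref 5 -> HIT, frames=[5,3] (faults so far: 5)
  step 9: ref 4 -> FAULT, evict 3, frames=[5,4] (faults so far: 6)
  step 10: ref 5 -> HIT, frames=[5,4] (faults so far: 6)
  LRU total faults: 6
--- Optimal ---
  step 0: ref 3 -> FAULT, frames=[3,-] (faults so far: 1)
  step 1: ref 5 -> FAULT, frames=[3,5] (faults so far: 2)
  step 2: ref 2 -> FAULT, evict 5, frames=[3,2] (faults so far: 3)
  step 3: ref 3 -> HIT, frames=[3,2] (faults so far: 3)
  step 4: ref 3 -> HIT, frames=[3,2] (faults so far: 3)
  step 5: ref 3 -> HIT, frames=[3,2] (faults so far: 3)
  step 6: ref 5 -> FAULT, evict 2, frames=[3,5] (faults so far: 4)
  step 7: ref 5 -> HIT, frames=[3,5] (faults so far: 4)
  step 8: ref 5 -> HIT, frames=[3,5] (faults so far: 4)
  step 9: ref 4 -> FAULT, evict 3, frames=[4,5] (faults so far: 5)
  step 10: ref 5 -> HIT, frames=[4,5] (faults so far: 5)
  Optimal total faults: 5

Answer: 6 6 5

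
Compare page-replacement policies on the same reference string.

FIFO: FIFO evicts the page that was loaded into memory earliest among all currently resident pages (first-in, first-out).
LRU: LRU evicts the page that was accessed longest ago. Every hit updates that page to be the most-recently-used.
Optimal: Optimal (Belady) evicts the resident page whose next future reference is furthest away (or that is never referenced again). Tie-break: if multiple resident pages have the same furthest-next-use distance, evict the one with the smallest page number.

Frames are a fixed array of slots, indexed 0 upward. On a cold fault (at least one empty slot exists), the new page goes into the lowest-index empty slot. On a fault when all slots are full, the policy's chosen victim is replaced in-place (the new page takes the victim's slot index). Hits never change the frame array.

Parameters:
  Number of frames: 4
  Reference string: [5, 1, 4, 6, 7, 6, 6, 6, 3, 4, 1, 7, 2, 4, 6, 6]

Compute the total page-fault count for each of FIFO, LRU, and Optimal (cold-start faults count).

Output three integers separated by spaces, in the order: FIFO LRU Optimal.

--- FIFO ---
  step 0: ref 5 -> FAULT, frames=[5,-,-,-] (faults so far: 1)
  step 1: ref 1 -> FAULT, frames=[5,1,-,-] (faults so far: 2)
  step 2: ref 4 -> FAULT, frames=[5,1,4,-] (faults so far: 3)
  step 3: ref 6 -> FAULT, frames=[5,1,4,6] (faults so far: 4)
  step 4: ref 7 -> FAULT, evict 5, frames=[7,1,4,6] (faults so far: 5)
  step 5: ref 6 -> HIT, frames=[7,1,4,6] (faults so far: 5)
  step 6: ref 6 -> HIT, frames=[7,1,4,6] (faults so far: 5)
  step 7: ref 6 -> HIT, frames=[7,1,4,6] (faults so far: 5)
  step 8: ref 3 -> FAULT, evict 1, frames=[7,3,4,6] (faults so far: 6)
  step 9: ref 4 -> HIT, frames=[7,3,4,6] (faults so far: 6)
  step 10: ref 1 -> FAULT, evict 4, frames=[7,3,1,6] (faults so far: 7)
  step 11: ref 7 -> HIT, frames=[7,3,1,6] (faults so far: 7)
  step 12: ref 2 -> FAULT, evict 6, frames=[7,3,1,2] (faults so far: 8)
  step 13: ref 4 -> FAULT, evict 7, frames=[4,3,1,2] (faults so far: 9)
  step 14: ref 6 -> FAULT, evict 3, frames=[4,6,1,2] (faults so far: 10)
  step 15: ref 6 -> HIT, frames=[4,6,1,2] (faults so far: 10)
  FIFO total faults: 10
--- LRU ---
  step 0: ref 5 -> FAULT, frames=[5,-,-,-] (faults so far: 1)
  step 1: ref 1 -> FAULT, frames=[5,1,-,-] (faults so far: 2)
  step 2: ref 4 -> FAULT, frames=[5,1,4,-] (faults so far: 3)
  step 3: ref 6 -> FAULT, frames=[5,1,4,6] (faults so far: 4)
  step 4: ref 7 -> FAULT, evict 5, frames=[7,1,4,6] (faults so far: 5)
  step 5: ref 6 -> HIT, frames=[7,1,4,6] (faults so far: 5)
  step 6: ref 6 -> HIT, frames=[7,1,4,6] (faults so far: 5)
  step 7: ref 6 -> HIT, frames=[7,1,4,6] (faults so far: 5)
  step 8: ref 3 -> FAULT, evict 1, frames=[7,3,4,6] (faults so far: 6)
  step 9: ref 4 -> HIT, frames=[7,3,4,6] (faults so far: 6)
  step 10: ref 1 -> FAULT, evict 7, frames=[1,3,4,6] (faults so far: 7)
  step 11: ref 7 -> FAULT, evict 6, frames=[1,3,4,7] (faults so far: 8)
  step 12: ref 2 -> FAULT, evict 3, frames=[1,2,4,7] (faults so far: 9)
  step 13: ref 4 -> HIT, frames=[1,2,4,7] (faults so far: 9)
  step 14: ref 6 -> FAULT, evict 1, frames=[6,2,4,7] (faults so far: 10)
  step 15: ref 6 -> HIT, frames=[6,2,4,7] (faults so far: 10)
  LRU total faults: 10
--- Optimal ---
  step 0: ref 5 -> FAULT, frames=[5,-,-,-] (faults so far: 1)
  step 1: ref 1 -> FAULT, frames=[5,1,-,-] (faults so far: 2)
  step 2: ref 4 -> FAULT, frames=[5,1,4,-] (faults so far: 3)
  step 3: ref 6 -> FAULT, frames=[5,1,4,6] (faults so far: 4)
  step 4: ref 7 -> FAULT, evict 5, frames=[7,1,4,6] (faults so far: 5)
  step 5: ref 6 -> HIT, frames=[7,1,4,6] (faults so far: 5)
  step 6: ref 6 -> HIT, frames=[7,1,4,6] (faults so far: 5)
  step 7: ref 6 -> HIT, frames=[7,1,4,6] (faults so far: 5)
  step 8: ref 3 -> FAULT, evict 6, frames=[7,1,4,3] (faults so far: 6)
  step 9: ref 4 -> HIT, frames=[7,1,4,3] (faults so far: 6)
  step 10: ref 1 -> HIT, frames=[7,1,4,3] (faults so far: 6)
  step 11: ref 7 -> HIT, frames=[7,1,4,3] (faults so far: 6)
  step 12: ref 2 -> FAULT, evict 1, frames=[7,2,4,3] (faults so far: 7)
  step 13: ref 4 -> HIT, frames=[7,2,4,3] (faults so far: 7)
  step 14: ref 6 -> FAULT, evict 2, frames=[7,6,4,3] (faults so far: 8)
  step 15: ref 6 -> HIT, frames=[7,6,4,3] (faults so far: 8)
  Optimal total faults: 8

Answer: 10 10 8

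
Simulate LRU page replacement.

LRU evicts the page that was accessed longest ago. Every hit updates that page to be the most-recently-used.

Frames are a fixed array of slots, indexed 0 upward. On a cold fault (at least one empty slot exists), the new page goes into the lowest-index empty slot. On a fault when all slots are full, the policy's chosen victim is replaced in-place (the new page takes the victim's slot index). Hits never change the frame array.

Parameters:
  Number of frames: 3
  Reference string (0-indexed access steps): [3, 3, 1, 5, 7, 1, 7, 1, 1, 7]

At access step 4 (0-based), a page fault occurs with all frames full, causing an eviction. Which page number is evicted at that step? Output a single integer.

Step 0: ref 3 -> FAULT, frames=[3,-,-]
Step 1: ref 3 -> HIT, frames=[3,-,-]
Step 2: ref 1 -> FAULT, frames=[3,1,-]
Step 3: ref 5 -> FAULT, frames=[3,1,5]
Step 4: ref 7 -> FAULT, evict 3, frames=[7,1,5]
At step 4: evicted page 3

Answer: 3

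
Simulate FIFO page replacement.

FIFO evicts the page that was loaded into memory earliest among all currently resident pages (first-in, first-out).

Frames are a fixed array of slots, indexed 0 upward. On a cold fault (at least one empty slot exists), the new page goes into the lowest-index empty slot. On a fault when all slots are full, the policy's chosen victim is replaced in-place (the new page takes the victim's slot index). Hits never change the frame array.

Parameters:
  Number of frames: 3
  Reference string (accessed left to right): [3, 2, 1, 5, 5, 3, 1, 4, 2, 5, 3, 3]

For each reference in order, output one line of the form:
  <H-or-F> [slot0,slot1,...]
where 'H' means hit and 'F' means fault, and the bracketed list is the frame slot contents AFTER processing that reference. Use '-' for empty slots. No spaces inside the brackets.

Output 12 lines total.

F [3,-,-]
F [3,2,-]
F [3,2,1]
F [5,2,1]
H [5,2,1]
F [5,3,1]
H [5,3,1]
F [5,3,4]
F [2,3,4]
F [2,5,4]
F [2,5,3]
H [2,5,3]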